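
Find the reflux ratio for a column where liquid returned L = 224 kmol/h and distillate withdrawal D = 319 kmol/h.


Reflux ratio definition: R = L / D (liquid returned / distillate withdrawn)
L = 224 kmol/h, D = 319 kmol/h
R = 224 / 319 = 0.7022

0.7022


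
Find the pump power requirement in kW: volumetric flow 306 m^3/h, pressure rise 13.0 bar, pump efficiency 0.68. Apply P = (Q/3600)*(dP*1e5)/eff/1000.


Q = 306 / 3600 = 0.085 m^3/s
P = 0.085 * (13.0 * 1e5) / 0.68 / 1000 = 162.5

162.5 kW


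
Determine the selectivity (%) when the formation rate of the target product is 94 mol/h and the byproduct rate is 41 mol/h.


Selectivity = desired / (desired + undesired) * 100
Total products = 94 + 41 = 135 mol/h
S = 94 / 135 * 100
= 0.6963 * 100
= 69.63 %

69.63 %


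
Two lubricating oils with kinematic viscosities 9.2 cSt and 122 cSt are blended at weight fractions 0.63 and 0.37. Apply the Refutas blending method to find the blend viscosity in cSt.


Refutas method: VBN_i = 14.534*ln(ln(visc_i + 0.8)) + 10.975, blended linearly by mass fraction; since VBN is linear in VBI_i = ln(ln(visc_i + 0.8)) and the fractions sum to 1, blend VBI directly: visc = exp(exp(VBI_blend)) - 0.8
VBI_1 = ln(ln(9.2 + 0.8)) = 0.834032
VBI_2 = ln(ln(122 + 0.8)) = 1.57081
VBI_blend = 0.63 * 0.834032 + 0.37 * 1.57081 = 1.10664
visc_blend = exp(exp(1.10664)) - 0.8 = 19.78

19.78 cSt


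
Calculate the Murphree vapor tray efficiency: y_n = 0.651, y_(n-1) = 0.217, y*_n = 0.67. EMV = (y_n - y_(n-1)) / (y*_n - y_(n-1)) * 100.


Murphree vapor efficiency: EMV = (y_n - y_(n-1)) / (y*_n - y_(n-1)) * 100
EMV = (0.651 - 0.217) / (0.67 - 0.217) * 100 = 0.434 / 0.453 * 100 = 95.81

95.81 %


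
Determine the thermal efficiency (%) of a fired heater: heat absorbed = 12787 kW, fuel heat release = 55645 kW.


Furnace efficiency = Q_absorbed / Q_fuel * 100
= 12787 / 55645 * 100 = 22.98

22.98 %


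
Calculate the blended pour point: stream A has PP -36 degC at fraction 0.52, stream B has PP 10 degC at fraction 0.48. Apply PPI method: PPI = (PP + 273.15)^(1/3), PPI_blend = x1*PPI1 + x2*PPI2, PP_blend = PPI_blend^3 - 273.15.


PPI_1 = (-36 + 273.15)^(1/3) = 6.189768
PPI_2 = (10 + 273.15)^(1/3) = 6.566574
PPI_blend = 0.52 * 6.189768 + 0.48 * 6.566574 = 6.370635
PP_blend = 6.370635^3 - 273.15 = 258.5522 - 273.15 = -14.6

-14.6 degC


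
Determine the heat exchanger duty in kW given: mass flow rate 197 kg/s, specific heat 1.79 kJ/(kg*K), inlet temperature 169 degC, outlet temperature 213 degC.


Q = m_dot * cp * delta_T
delta_T = 213 - 169 = 44 K
Q = 197 * 1.79 * 44
= 352.63 * 44
= 15515.72 kW

15515.72 kW


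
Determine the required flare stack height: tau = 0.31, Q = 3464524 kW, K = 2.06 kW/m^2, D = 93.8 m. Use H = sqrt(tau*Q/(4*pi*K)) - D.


tau*Q/(4*pi*K) = 0.31 * 3464524 / (4 * pi * 2.06) = 41488.5
sqrt(41488.5) = 203.687
H = 203.687 - 93.8 = 109.9

109.9 m


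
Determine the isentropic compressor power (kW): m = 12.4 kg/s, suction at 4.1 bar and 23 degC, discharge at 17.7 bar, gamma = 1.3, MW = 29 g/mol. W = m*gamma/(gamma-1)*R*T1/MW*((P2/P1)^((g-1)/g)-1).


Isentropic work: W = m*(gamma/(gamma-1))*(R*T1/MW)*((P2/P1)^((gamma-1)/gamma) - 1)
T1 = 23 + 273.15 = 296.15 K
Pressure ratio = 17.7 / 4.1 = 4.31707
Exponent = (1.3 - 1)/1.3 = 0.230769
(P2/P1)^exp - 1 = 4.31707^0.230769 - 1 = 0.401464
W = 12.4 * 1.3 / 0.3 * 8.314 * 296.15 / 29 * 0.401464 = 1832

1832 kW


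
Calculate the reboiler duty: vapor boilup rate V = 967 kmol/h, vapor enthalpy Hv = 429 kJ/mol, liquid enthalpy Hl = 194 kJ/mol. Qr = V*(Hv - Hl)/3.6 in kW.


Qr = 967 * (429 - 194) / 3.6 = 967 * 235 / 3.6 = 63120

63120 kW


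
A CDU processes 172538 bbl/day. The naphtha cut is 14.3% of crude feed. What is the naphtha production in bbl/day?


Crude throughput = 172538 bbl/day
Fraction yield = 14.3%
yield = throughput * fraction / 100
yield = 172538 * 14.3 / 100 = 24672.934

24672.934 bbl/day


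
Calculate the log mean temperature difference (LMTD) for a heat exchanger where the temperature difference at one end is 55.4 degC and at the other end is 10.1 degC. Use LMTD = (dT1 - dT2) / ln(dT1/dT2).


LMTD = (dT1 - dT2) / ln(dT1/dT2)
= (55.4 - 10.1) / ln(55.4 / 10.1) = 45.3 / 1.70204 = 26.62

26.62 degC


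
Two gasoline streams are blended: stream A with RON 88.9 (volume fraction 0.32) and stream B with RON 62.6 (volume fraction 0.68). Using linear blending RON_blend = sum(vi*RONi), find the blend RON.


Linear blending: RON_blend = sum(vi * RONi)
Contribution 1: 0.32 * 88.9 = 28.448
Contribution 2: 0.68 * 62.6 = 42.568
RON_blend = 28.448 + 42.568 = 71.016

71.016


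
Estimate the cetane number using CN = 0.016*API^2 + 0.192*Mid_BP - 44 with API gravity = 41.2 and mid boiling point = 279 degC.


CN = 0.016 * 41.2^2 + 0.192 * 279 - 44
CN = 27.15904 + 53.568 - 44 = 36.72704

36.72704


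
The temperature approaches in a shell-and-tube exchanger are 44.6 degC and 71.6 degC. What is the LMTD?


LMTD = (dT1 - dT2) / ln(dT1/dT2)
= (44.6 - 71.6) / ln(44.6 / 71.6) = -27 / -0.473361 = 57.04

57.04 degC


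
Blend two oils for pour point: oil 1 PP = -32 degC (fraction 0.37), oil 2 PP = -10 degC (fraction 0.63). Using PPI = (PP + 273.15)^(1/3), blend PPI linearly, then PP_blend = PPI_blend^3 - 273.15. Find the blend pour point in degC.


PPI_1 = (-32 + 273.15)^(1/3) = 6.224375
PPI_2 = (-10 + 273.15)^(1/3) = 6.408176
PPI_blend = 0.37 * 6.224375 + 0.63 * 6.408176 = 6.34017
PP_blend = 6.34017^3 - 273.15 = 254.8606 - 273.15 = -18.29

-18.29 degC


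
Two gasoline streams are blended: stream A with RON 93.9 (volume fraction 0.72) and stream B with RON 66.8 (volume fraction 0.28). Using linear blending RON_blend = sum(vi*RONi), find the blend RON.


Linear blending: RON_blend = sum(vi * RONi)
Contribution 1: 0.72 * 93.9 = 67.608
Contribution 2: 0.28 * 66.8 = 18.704
RON_blend = 67.608 + 18.704 = 86.312

86.312


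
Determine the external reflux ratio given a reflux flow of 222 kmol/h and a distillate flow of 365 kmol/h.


Reflux ratio definition: R = L / D (liquid returned / distillate withdrawn)
L = 222 kmol/h, D = 365 kmol/h
R = 222 / 365 = 0.6082

0.6082


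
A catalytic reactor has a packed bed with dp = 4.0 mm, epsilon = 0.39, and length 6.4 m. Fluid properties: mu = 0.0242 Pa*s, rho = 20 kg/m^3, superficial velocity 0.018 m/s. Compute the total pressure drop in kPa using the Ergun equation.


dp = 4.0 mm = 0.004 m
Viscous term = 150*0.0242*0.018*(1-0.39)^2 / (0.004^2*0.39^3) = 25616.8
Inertial term = 1.75*20*0.018^2*(1-0.39) / (0.004*0.39^3) = 29.1534
dP/L = 25616.8 + 29.1534 = 25646 Pa/m
dP = 25646 * 6.4 / 1000 = 164.1 kPa

164.1 kPa


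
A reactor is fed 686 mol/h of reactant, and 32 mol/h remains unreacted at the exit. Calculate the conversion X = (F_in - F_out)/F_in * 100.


X = (F_in - F_out) / F_in * 100
Moles reacted = 686 - 32 = 654
X = 654 / 686 * 100
= 0.9534 * 100
= 95.34 %

95.34 %


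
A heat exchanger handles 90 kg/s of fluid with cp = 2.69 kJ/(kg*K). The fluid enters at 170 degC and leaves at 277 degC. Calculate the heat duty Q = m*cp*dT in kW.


Q = m_dot * cp * delta_T
delta_T = 277 - 170 = 107 K
Q = 90 * 2.69 * 107
= 242.1 * 107
= 25904.7 kW

25904.7 kW


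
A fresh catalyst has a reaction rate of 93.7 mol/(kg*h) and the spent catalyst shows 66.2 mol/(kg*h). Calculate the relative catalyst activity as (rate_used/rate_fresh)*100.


Activity (%) = (rate_used / rate_fresh) * 100
rate_used = 66.2, rate_fresh = 93.7
= (66.2 / 93.7) * 100
= 0.7065 * 100 = 70.65

70.65 %


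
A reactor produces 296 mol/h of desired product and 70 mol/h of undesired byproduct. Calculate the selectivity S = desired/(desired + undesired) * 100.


Selectivity = desired / (desired + undesired) * 100
Total products = 296 + 70 = 366 mol/h
S = 296 / 366 * 100
= 0.8087 * 100
= 80.87 %

80.87 %


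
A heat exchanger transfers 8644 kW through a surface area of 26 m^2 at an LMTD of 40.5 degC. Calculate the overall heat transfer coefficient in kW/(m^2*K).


From Q = U*A*LMTD, U = Q / (A * LMTD)
U = 8644 / (26 * 40.5) = 8644 / 1053 = 8.209

8.209 kW/(m^2*K)


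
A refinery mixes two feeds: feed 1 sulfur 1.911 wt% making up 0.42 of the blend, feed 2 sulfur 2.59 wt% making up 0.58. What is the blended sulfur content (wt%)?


Linear sulfur blending: S_blend = x1*S1 + x2*S2
Contribution 1: 0.42 * 1.911 = 0.80262 wt%
Contribution 2: 0.58 * 2.59 = 1.5022 wt%
S_blend = 0.80262 + 1.5022 = 2.30482

2.30482 wt%


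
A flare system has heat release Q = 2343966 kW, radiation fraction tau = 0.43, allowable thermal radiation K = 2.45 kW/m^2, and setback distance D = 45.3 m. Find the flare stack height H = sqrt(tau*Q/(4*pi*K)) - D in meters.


tau*Q/(4*pi*K) = 0.43 * 2343966 / (4 * pi * 2.45) = 32737.4
sqrt(32737.4) = 180.935
H = 180.935 - 45.3 = 135.6

135.6 m


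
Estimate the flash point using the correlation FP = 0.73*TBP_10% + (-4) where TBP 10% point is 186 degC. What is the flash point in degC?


FP = 0.73 * 186 + (-4) = 131.78

131.78 degC


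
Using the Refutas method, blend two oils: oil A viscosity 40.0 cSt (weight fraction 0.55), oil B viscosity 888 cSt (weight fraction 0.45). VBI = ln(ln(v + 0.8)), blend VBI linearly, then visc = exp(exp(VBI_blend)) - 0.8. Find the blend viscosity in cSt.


Refutas method: VBN_i = 14.534*ln(ln(visc_i + 0.8)) + 10.975, blended linearly by mass fraction; since VBN is linear in VBI_i = ln(ln(visc_i + 0.8)) and the fractions sum to 1, blend VBI directly: visc = exp(exp(VBI_blend)) - 0.8
VBI_1 = ln(ln(40.0 + 0.8)) = 1.31068
VBI_2 = ln(ln(888 + 0.8)) = 1.91543
VBI_blend = 0.55 * 1.31068 + 0.45 * 1.91543 = 1.58282
visc_blend = exp(exp(1.58282)) - 0.8 = 129.3

129.3 cSt


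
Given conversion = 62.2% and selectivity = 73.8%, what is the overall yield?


Overall yield = conversion (%) * selectivity (%) / 100
Conversion = 62.2%, Selectivity = 73.8%
Y = 62.2 * 73.8 / 100
= 45.9036 %

45.9036 %


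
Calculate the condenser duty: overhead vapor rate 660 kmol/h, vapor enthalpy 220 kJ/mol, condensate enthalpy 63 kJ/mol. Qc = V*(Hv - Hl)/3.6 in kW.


Qc = 660 * (220 - 63) / 3.6 = 660 * 157 / 3.6 = 28780

28780 kW


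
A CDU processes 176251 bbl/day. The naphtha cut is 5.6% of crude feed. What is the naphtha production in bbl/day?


Crude throughput = 176251 bbl/day
Fraction yield = 5.6%
yield = throughput * fraction / 100
yield = 176251 * 5.6 / 100 = 9870.056

9870.056 bbl/day


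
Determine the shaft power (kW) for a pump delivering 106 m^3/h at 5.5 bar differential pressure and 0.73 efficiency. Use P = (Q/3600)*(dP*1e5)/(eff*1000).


Q = 106 / 3600 = 0.0294444 m^3/s
P = 0.0294444 * (5.5 * 1e5) / 0.73 / 1000 = 22.18

22.18 kW


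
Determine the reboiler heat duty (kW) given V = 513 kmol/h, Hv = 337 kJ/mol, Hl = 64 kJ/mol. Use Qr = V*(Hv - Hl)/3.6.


Qr = 513 * (337 - 64) / 3.6 = 513 * 273 / 3.6 = 38900

38900 kW


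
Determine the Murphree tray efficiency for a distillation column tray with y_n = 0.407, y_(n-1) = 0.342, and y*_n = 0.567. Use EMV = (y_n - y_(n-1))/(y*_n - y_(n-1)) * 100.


Murphree vapor efficiency: EMV = (y_n - y_(n-1)) / (y*_n - y_(n-1)) * 100
EMV = (0.407 - 0.342) / (0.567 - 0.342) * 100 = 0.065 / 0.225 * 100 = 28.89

28.89 %


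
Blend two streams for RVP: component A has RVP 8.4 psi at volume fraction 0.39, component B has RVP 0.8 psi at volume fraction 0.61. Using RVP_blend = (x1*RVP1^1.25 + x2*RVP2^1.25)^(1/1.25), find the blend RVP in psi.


Chevron index: RVP_blend = (sum xi*RVPi^1.25)^(1/1.25)
RVP^1.25 terms: 0.39 * 8.4^1.25 + 0.61 * 0.8^1.25 = 6.03869
RVP_blend = 6.03869^(1/1.25) = 4.215

4.215 psi


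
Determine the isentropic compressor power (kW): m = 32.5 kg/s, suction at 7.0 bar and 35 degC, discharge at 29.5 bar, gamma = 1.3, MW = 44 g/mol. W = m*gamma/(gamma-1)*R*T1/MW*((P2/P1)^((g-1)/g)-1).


Isentropic work: W = m*(gamma/(gamma-1))*(R*T1/MW)*((P2/P1)^((gamma-1)/gamma) - 1)
T1 = 35 + 273.15 = 308.15 K
Pressure ratio = 29.5 / 7.0 = 4.21429
Exponent = (1.3 - 1)/1.3 = 0.230769
(P2/P1)^exp - 1 = 4.21429^0.230769 - 1 = 0.393693
W = 32.5 * 1.3 / 0.3 * 8.314 * 308.15 / 44 * 0.393693 = 3228

3228 kW


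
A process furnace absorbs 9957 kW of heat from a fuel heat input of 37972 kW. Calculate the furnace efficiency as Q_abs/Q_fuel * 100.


Furnace efficiency = Q_absorbed / Q_fuel * 100
= 9957 / 37972 * 100 = 26.22

26.22 %


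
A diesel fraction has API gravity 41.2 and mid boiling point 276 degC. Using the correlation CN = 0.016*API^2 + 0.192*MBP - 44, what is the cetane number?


CN = 0.016 * 41.2^2 + 0.192 * 276 - 44
CN = 27.15904 + 52.992 - 44 = 36.15104

36.15104


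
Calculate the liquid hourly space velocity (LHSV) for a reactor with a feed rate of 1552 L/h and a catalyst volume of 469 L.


LHSV = volumetric feed rate / catalyst volume
= 1552 L/h / 469 L
= 3.309 h^-1

3.309 h^-1


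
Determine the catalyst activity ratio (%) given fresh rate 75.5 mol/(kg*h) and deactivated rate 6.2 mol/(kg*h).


Activity (%) = (rate_used / rate_fresh) * 100
rate_used = 6.2, rate_fresh = 75.5
= (6.2 / 75.5) * 100
= 0.08212 * 100 = 8.212

8.212 %


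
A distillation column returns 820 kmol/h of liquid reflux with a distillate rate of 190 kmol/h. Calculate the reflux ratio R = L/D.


Reflux ratio definition: R = L / D (liquid returned / distillate withdrawn)
L = 820 kmol/h, D = 190 kmol/h
R = 820 / 190 = 4.316

4.316


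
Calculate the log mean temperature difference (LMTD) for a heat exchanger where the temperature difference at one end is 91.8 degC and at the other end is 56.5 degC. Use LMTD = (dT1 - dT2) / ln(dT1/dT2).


LMTD = (dT1 - dT2) / ln(dT1/dT2)
= (91.8 - 56.5) / ln(91.8 / 56.5) = 35.3 / 0.485372 = 72.73

72.73 degC


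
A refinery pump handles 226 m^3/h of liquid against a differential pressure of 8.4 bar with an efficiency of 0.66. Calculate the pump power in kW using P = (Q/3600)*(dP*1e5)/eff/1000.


Q = 226 / 3600 = 0.0627778 m^3/s
P = 0.0627778 * (8.4 * 1e5) / 0.66 / 1000 = 79.90

79.90 kW


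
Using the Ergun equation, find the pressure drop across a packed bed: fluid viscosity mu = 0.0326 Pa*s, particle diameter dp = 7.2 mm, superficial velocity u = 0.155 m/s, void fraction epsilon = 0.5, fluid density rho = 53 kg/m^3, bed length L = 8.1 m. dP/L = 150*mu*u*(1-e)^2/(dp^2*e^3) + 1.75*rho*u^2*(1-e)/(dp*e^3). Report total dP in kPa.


dp = 7.2 mm = 0.0072 m
Viscous term = 150*0.0326*0.155*(1-0.5)^2 / (0.0072^2*0.5^3) = 29241.9
Inertial term = 1.75*53*0.155^2*(1-0.5) / (0.0072*0.5^3) = 1237.95
dP/L = 29241.9 + 1237.95 = 30479.9 Pa/m
dP = 30479.9 * 8.1 / 1000 = 246.9 kPa

246.9 kPa


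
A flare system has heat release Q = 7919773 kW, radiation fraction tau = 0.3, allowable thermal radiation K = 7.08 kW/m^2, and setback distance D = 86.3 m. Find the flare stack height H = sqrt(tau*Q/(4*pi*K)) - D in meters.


tau*Q/(4*pi*K) = 0.3 * 7919773 / (4 * pi * 7.08) = 26704.9
sqrt(26704.9) = 163.416
H = 163.416 - 86.3 = 77.12

77.12 m


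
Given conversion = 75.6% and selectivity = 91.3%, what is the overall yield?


Overall yield = conversion (%) * selectivity (%) / 100
Conversion = 75.6%, Selectivity = 91.3%
Y = 75.6 * 91.3 / 100
= 69.0228 %

69.0228 %


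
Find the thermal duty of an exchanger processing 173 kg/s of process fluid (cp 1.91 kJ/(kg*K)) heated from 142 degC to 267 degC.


Q = m_dot * cp * delta_T
delta_T = 267 - 142 = 125 K
Q = 173 * 1.91 * 125
= 330.43 * 125
= 41303.75 kW

41303.75 kW


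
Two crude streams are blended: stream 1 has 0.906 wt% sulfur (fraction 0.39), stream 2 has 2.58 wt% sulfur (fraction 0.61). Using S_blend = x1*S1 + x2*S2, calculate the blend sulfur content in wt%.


Linear sulfur blending: S_blend = x1*S1 + x2*S2
Contribution 1: 0.39 * 0.906 = 0.35334 wt%
Contribution 2: 0.61 * 2.58 = 1.5738 wt%
S_blend = 0.35334 + 1.5738 = 1.92714

1.92714 wt%


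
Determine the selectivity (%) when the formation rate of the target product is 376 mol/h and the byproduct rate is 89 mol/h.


Selectivity = desired / (desired + undesired) * 100
Total products = 376 + 89 = 465 mol/h
S = 376 / 465 * 100
= 0.8086 * 100
= 80.86 %

80.86 %


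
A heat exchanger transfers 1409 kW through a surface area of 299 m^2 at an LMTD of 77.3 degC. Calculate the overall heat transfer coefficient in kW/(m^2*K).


From Q = U*A*LMTD, U = Q / (A * LMTD)
U = 1409 / (299 * 77.3) = 1409 / 23112.7 = 0.06096

0.06096 kW/(m^2*K)


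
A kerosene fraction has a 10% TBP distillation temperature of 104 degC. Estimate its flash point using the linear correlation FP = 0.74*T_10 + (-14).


FP = 0.74 * 104 + (-14) = 62.96

62.96 degC


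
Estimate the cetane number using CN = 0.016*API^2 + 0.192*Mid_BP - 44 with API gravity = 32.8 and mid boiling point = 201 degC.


CN = 0.016 * 32.8^2 + 0.192 * 201 - 44
CN = 17.21344 + 38.592 - 44 = 11.80544

11.80544


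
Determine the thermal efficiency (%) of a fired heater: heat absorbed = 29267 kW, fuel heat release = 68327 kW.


Furnace efficiency = Q_absorbed / Q_fuel * 100
= 29267 / 68327 * 100 = 42.83

42.83 %


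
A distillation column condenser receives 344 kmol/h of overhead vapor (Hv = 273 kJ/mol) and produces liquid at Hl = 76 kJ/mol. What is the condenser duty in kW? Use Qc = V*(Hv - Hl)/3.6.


Qc = 344 * (273 - 76) / 3.6 = 344 * 197 / 3.6 = 18820

18820 kW


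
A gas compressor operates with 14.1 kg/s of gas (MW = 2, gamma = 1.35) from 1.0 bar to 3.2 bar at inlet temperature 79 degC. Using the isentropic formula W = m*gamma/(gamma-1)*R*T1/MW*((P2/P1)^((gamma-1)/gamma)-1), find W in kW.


Isentropic work: W = m*(gamma/(gamma-1))*(R*T1/MW)*((P2/P1)^((gamma-1)/gamma) - 1)
T1 = 79 + 273.15 = 352.15 K
Pressure ratio = 3.2 / 1.0 = 3.2
Exponent = (1.35 - 1)/1.35 = 0.259259
(P2/P1)^exp - 1 = 3.2^0.259259 - 1 = 0.351963
W = 14.1 * 1.35 / 0.35 * 8.314 * 352.15 / 2 * 0.351963 = 28020

28020 kW


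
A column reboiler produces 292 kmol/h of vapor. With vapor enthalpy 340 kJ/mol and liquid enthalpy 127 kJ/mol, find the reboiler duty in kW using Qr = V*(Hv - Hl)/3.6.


Qr = 292 * (340 - 127) / 3.6 = 292 * 213 / 3.6 = 17280

17280 kW


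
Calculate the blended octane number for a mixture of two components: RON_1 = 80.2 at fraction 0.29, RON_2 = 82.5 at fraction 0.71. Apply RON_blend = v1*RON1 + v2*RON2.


Linear blending: RON_blend = sum(vi * RONi)
Contribution 1: 0.29 * 80.2 = 23.258
Contribution 2: 0.71 * 82.5 = 58.575
RON_blend = 23.258 + 58.575 = 81.833

81.833


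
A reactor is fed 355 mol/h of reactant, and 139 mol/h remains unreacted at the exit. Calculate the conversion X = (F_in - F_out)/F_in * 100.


X = (F_in - F_out) / F_in * 100
Moles reacted = 355 - 139 = 216
X = 216 / 355 * 100
= 0.6085 * 100
= 60.85 %

60.85 %


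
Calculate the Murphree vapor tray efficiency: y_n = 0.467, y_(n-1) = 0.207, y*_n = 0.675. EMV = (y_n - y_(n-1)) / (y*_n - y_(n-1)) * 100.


Murphree vapor efficiency: EMV = (y_n - y_(n-1)) / (y*_n - y_(n-1)) * 100
EMV = (0.467 - 0.207) / (0.675 - 0.207) * 100 = 0.26 / 0.468 * 100 = 55.56

55.56 %


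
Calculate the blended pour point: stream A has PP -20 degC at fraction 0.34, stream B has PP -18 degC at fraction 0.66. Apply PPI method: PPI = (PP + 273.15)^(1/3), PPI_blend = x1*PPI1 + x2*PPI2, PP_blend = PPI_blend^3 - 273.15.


PPI_1 = (-20 + 273.15)^(1/3) = 6.325953
PPI_2 = (-18 + 273.15)^(1/3) = 6.342569
PPI_blend = 0.34 * 6.325953 + 0.66 * 6.342569 = 6.33692
PP_blend = 6.33692^3 - 273.15 = 254.4689 - 273.15 = -18.68

-18.68 degC


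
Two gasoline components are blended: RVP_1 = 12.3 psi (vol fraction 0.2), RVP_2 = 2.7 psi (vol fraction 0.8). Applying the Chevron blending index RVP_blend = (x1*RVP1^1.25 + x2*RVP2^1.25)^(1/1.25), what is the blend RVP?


Chevron index: RVP_blend = (sum xi*RVPi^1.25)^(1/1.25)
RVP^1.25 terms: 0.2 * 12.3^1.25 + 0.8 * 2.7^1.25 = 7.37575
RVP_blend = 7.37575^(1/1.25) = 4.946

4.946 psi


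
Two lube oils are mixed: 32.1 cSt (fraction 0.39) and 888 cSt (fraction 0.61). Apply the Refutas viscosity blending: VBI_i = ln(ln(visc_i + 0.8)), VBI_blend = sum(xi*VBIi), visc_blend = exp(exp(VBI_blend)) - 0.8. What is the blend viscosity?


Refutas method: VBN_i = 14.534*ln(ln(visc_i + 0.8)) + 10.975, blended linearly by mass fraction; since VBN is linear in VBI_i = ln(ln(visc_i + 0.8)) and the fractions sum to 1, blend VBI directly: visc = exp(exp(VBI_blend)) - 0.8
VBI_1 = ln(ln(32.1 + 0.8)) = 1.2509
VBI_2 = ln(ln(888 + 0.8)) = 1.91543
VBI_blend = 0.39 * 1.2509 + 0.61 * 1.91543 = 1.65626
visc_blend = exp(exp(1.65626)) - 0.8 = 187.8

187.8 cSt


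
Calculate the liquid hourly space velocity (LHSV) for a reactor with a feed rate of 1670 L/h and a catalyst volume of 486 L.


LHSV = volumetric feed rate / catalyst volume
= 1670 L/h / 486 L
= 3.436 h^-1

3.436 h^-1


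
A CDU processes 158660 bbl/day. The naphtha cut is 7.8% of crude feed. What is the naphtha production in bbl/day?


Crude throughput = 158660 bbl/day
Fraction yield = 7.8%
yield = throughput * fraction / 100
yield = 158660 * 7.8 / 100 = 12375.48

12375.48 bbl/day


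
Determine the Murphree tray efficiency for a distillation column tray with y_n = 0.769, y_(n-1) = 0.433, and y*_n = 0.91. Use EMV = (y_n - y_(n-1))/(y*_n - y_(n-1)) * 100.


Murphree vapor efficiency: EMV = (y_n - y_(n-1)) / (y*_n - y_(n-1)) * 100
EMV = (0.769 - 0.433) / (0.91 - 0.433) * 100 = 0.336 / 0.477 * 100 = 70.44

70.44 %


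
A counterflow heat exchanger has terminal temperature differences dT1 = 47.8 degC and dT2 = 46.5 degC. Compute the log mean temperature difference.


LMTD = (dT1 - dT2) / ln(dT1/dT2)
= (47.8 - 46.5) / ln(47.8 / 46.5) = 1.3 / 0.0275733 = 47.15

47.15 degC


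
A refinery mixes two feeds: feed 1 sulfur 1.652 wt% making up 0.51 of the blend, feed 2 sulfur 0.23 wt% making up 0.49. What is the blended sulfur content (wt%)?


Linear sulfur blending: S_blend = x1*S1 + x2*S2
Contribution 1: 0.51 * 1.652 = 0.84252 wt%
Contribution 2: 0.49 * 0.23 = 0.1127 wt%
S_blend = 0.84252 + 0.1127 = 0.95522

0.95522 wt%


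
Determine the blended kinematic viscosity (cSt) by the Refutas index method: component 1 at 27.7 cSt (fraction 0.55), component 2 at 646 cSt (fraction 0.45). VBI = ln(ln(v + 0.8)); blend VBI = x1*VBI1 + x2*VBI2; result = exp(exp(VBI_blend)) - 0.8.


Refutas method: VBN_i = 14.534*ln(ln(visc_i + 0.8)) + 10.975, blended linearly by mass fraction; since VBN is linear in VBI_i = ln(ln(visc_i + 0.8)) and the fractions sum to 1, blend VBI directly: visc = exp(exp(VBI_blend)) - 0.8
VBI_1 = ln(ln(27.7 + 0.8)) = 1.20893
VBI_2 = ln(ln(646 + 0.8)) = 1.86749
VBI_blend = 0.55 * 1.20893 + 0.45 * 1.86749 = 1.50528
visc_blend = exp(exp(1.50528)) - 0.8 = 89.71

89.71 cSt


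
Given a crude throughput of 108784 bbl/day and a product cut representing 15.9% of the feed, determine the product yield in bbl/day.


Crude throughput = 108784 bbl/day
Fraction yield = 15.9%
yield = throughput * fraction / 100
yield = 108784 * 15.9 / 100 = 17296.656

17296.656 bbl/day


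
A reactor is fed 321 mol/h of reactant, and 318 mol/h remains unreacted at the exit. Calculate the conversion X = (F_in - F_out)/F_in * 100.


X = (F_in - F_out) / F_in * 100
Moles reacted = 321 - 318 = 3
X = 3 / 321 * 100
= 0.009346 * 100
= 0.9346 %

0.9346 %


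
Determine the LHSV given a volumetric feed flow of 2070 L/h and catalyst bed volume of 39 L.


LHSV = volumetric feed rate / catalyst volume
= 2070 L/h / 39 L
= 53.08 h^-1

53.08 h^-1


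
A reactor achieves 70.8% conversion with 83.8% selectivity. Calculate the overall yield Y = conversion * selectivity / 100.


Overall yield = conversion (%) * selectivity (%) / 100
Conversion = 70.8%, Selectivity = 83.8%
Y = 70.8 * 83.8 / 100
= 59.3304 %

59.3304 %


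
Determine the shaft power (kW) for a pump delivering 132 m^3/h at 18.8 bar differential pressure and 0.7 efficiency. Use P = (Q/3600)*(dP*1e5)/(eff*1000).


Q = 132 / 3600 = 0.0366667 m^3/s
P = 0.0366667 * (18.8 * 1e5) / 0.7 / 1000 = 98.48

98.48 kW


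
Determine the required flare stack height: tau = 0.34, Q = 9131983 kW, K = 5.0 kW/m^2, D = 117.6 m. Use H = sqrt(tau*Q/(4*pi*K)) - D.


tau*Q/(4*pi*K) = 0.34 * 9131983 / (4 * pi * 5.0) = 49415.6
sqrt(49415.6) = 222.296
H = 222.296 - 117.6 = 104.7

104.7 m


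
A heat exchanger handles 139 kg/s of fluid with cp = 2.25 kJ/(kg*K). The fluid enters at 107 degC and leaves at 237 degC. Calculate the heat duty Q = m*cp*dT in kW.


Q = m_dot * cp * delta_T
delta_T = 237 - 107 = 130 K
Q = 139 * 2.25 * 130
= 312.75 * 130
= 40657.5 kW

40657.5 kW


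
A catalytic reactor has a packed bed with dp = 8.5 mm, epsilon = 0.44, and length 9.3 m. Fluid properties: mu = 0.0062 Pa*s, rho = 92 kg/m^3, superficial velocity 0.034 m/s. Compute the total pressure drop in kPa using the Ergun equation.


dp = 8.5 mm = 0.0085 m
Viscous term = 150*0.0062*0.034*(1-0.44)^2 / (0.0085^2*0.44^3) = 1611.17
Inertial term = 1.75*92*0.034^2*(1-0.44) / (0.0085*0.44^3) = 143.944
dP/L = 1611.17 + 143.944 = 1755.11 Pa/m
dP = 1755.11 * 9.3 / 1000 = 16.32 kPa

16.32 kPa


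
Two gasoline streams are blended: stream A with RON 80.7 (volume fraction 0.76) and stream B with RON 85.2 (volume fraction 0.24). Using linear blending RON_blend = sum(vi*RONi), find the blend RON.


Linear blending: RON_blend = sum(vi * RONi)
Contribution 1: 0.76 * 80.7 = 61.332
Contribution 2: 0.24 * 85.2 = 20.448
RON_blend = 61.332 + 20.448 = 81.78

81.78


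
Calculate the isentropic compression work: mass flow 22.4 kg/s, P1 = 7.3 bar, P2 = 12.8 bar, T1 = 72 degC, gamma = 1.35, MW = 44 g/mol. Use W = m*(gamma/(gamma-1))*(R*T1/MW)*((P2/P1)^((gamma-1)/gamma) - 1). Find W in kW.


Isentropic work: W = m*(gamma/(gamma-1))*(R*T1/MW)*((P2/P1)^((gamma-1)/gamma) - 1)
T1 = 72 + 273.15 = 345.15 K
Pressure ratio = 12.8 / 7.3 = 1.75342
Exponent = (1.35 - 1)/1.35 = 0.259259
(P2/P1)^exp - 1 = 1.75342^0.259259 - 1 = 0.156724
W = 22.4 * 1.35 / 0.35 * 8.314 * 345.15 / 44 * 0.156724 = 883.1

883.1 kW


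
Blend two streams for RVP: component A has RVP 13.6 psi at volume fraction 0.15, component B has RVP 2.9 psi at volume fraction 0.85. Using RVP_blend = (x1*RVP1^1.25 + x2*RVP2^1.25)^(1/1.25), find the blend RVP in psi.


Chevron index: RVP_blend = (sum xi*RVPi^1.25)^(1/1.25)
RVP^1.25 terms: 0.15 * 13.6^1.25 + 0.85 * 2.9^1.25 = 7.1343
RVP_blend = 7.1343^(1/1.25) = 4.816

4.816 psi


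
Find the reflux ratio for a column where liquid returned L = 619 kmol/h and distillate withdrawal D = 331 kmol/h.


Reflux ratio definition: R = L / D (liquid returned / distillate withdrawn)
L = 619 kmol/h, D = 331 kmol/h
R = 619 / 331 = 1.870

1.870


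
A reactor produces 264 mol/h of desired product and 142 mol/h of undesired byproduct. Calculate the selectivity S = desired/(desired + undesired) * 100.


Selectivity = desired / (desired + undesired) * 100
Total products = 264 + 142 = 406 mol/h
S = 264 / 406 * 100
= 0.6502 * 100
= 65.02 %

65.02 %


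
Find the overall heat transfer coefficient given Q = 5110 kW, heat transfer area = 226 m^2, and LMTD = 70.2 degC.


From Q = U*A*LMTD, U = Q / (A * LMTD)
U = 5110 / (226 * 70.2) = 5110 / 15865.2 = 0.3221

0.3221 kW/(m^2*K)


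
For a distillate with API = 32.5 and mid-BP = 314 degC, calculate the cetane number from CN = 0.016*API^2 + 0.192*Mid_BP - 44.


CN = 0.016 * 32.5^2 + 0.192 * 314 - 44
CN = 16.9 + 60.288 - 44 = 33.188

33.188


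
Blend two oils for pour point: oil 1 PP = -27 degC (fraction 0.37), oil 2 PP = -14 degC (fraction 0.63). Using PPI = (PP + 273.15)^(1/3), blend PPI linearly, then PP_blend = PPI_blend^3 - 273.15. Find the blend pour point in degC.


PPI_1 = (-27 + 273.15)^(1/3) = 6.2671
PPI_2 = (-14 + 273.15)^(1/3) = 6.375541
PPI_blend = 0.37 * 6.2671 + 0.63 * 6.375541 = 6.335418
PP_blend = 6.335418^3 - 273.15 = 254.288 - 273.15 = -18.86

-18.86 degC


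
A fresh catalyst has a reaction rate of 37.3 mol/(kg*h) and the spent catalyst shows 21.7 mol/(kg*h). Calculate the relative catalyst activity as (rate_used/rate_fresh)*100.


Activity (%) = (rate_used / rate_fresh) * 100
rate_used = 21.7, rate_fresh = 37.3
= (21.7 / 37.3) * 100
= 0.5818 * 100 = 58.18

58.18 %


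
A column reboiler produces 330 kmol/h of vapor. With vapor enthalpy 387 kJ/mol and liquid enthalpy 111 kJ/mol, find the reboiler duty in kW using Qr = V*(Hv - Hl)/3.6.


Qr = 330 * (387 - 111) / 3.6 = 330 * 276 / 3.6 = 25300

25300 kW


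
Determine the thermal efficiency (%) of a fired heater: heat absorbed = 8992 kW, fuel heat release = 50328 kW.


Furnace efficiency = Q_absorbed / Q_fuel * 100
= 8992 / 50328 * 100 = 17.87

17.87 %


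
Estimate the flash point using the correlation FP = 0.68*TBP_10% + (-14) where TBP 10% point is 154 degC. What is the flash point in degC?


FP = 0.68 * 154 + (-14) = 90.72

90.72 degC


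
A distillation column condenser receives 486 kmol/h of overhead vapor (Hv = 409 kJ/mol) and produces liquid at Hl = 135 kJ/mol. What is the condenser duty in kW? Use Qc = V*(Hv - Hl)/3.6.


Qc = 486 * (409 - 135) / 3.6 = 486 * 274 / 3.6 = 36990

36990 kW


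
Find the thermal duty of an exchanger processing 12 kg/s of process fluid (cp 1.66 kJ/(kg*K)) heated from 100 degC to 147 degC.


Q = m_dot * cp * delta_T
delta_T = 147 - 100 = 47 K
Q = 12 * 1.66 * 47
= 19.92 * 47
= 936.24 kW

936.24 kW


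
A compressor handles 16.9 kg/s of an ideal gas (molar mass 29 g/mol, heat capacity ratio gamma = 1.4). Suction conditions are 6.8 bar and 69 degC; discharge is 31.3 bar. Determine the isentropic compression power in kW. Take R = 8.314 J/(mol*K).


Isentropic work: W = m*(gamma/(gamma-1))*(R*T1/MW)*((P2/P1)^((gamma-1)/gamma) - 1)
T1 = 69 + 273.15 = 342.15 K
Pressure ratio = 31.3 / 6.8 = 4.60294
Exponent = (1.4 - 1)/1.4 = 0.285714
(P2/P1)^exp - 1 = 4.60294^0.285714 - 1 = 0.546815
W = 16.9 * 1.4 / 0.4 * 8.314 * 342.15 / 29 * 0.546815 = 3173

3173 kW


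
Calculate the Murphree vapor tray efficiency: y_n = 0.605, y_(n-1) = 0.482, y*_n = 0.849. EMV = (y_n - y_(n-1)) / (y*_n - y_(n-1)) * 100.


Murphree vapor efficiency: EMV = (y_n - y_(n-1)) / (y*_n - y_(n-1)) * 100
EMV = (0.605 - 0.482) / (0.849 - 0.482) * 100 = 0.123 / 0.367 * 100 = 33.51

33.51 %


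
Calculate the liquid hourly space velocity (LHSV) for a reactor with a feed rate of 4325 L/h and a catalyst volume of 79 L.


LHSV = volumetric feed rate / catalyst volume
= 4325 L/h / 79 L
= 54.75 h^-1

54.75 h^-1


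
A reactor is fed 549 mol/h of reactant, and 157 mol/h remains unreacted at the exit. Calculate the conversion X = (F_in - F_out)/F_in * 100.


X = (F_in - F_out) / F_in * 100
Moles reacted = 549 - 157 = 392
X = 392 / 549 * 100
= 0.7140 * 100
= 71.40 %

71.40 %


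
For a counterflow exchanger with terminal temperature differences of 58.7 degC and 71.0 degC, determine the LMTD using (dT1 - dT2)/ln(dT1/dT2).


LMTD = (dT1 - dT2) / ln(dT1/dT2)
= (58.7 - 71.0) / ln(58.7 / 71.0) = -12.3 / -0.19024 = 64.66

64.66 degC


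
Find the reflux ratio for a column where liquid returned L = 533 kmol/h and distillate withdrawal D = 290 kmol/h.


Reflux ratio definition: R = L / D (liquid returned / distillate withdrawn)
L = 533 kmol/h, D = 290 kmol/h
R = 533 / 290 = 1.838

1.838


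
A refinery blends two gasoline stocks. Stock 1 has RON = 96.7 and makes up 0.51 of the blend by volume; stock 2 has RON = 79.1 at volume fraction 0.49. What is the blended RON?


Linear blending: RON_blend = sum(vi * RONi)
Contribution 1: 0.51 * 96.7 = 49.317
Contribution 2: 0.49 * 79.1 = 38.759
RON_blend = 49.317 + 38.759 = 88.076

88.076


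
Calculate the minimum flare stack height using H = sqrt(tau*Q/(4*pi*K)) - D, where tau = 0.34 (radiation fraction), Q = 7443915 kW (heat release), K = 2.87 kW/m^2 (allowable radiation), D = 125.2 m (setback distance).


tau*Q/(4*pi*K) = 0.34 * 7443915 / (4 * pi * 2.87) = 70176
sqrt(70176) = 264.908
H = 264.908 - 125.2 = 139.7

139.7 m


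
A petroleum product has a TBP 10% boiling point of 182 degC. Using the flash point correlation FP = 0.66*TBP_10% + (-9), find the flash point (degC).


FP = 0.66 * 182 + (-9) = 111.12

111.12 degC


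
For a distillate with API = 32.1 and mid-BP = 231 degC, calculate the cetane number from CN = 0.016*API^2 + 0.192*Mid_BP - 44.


CN = 0.016 * 32.1^2 + 0.192 * 231 - 44
CN = 16.48656 + 44.352 - 44 = 16.83856

16.83856


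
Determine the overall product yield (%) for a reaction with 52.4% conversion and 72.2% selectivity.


Overall yield = conversion (%) * selectivity (%) / 100
Conversion = 52.4%, Selectivity = 72.2%
Y = 52.4 * 72.2 / 100
= 37.8328 %

37.8328 %


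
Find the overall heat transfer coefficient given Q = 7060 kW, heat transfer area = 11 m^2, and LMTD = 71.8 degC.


From Q = U*A*LMTD, U = Q / (A * LMTD)
U = 7060 / (11 * 71.8) = 7060 / 789.8 = 8.939

8.939 kW/(m^2*K)


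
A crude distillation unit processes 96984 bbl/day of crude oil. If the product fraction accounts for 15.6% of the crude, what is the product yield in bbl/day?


Crude throughput = 96984 bbl/day
Fraction yield = 15.6%
yield = throughput * fraction / 100
yield = 96984 * 15.6 / 100 = 15129.504

15129.504 bbl/day


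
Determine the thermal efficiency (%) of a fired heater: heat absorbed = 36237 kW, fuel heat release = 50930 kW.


Furnace efficiency = Q_absorbed / Q_fuel * 100
= 36237 / 50930 * 100 = 71.15

71.15 %


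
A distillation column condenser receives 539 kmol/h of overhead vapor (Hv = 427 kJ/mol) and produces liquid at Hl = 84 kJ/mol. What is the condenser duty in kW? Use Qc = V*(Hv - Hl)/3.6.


Qc = 539 * (427 - 84) / 3.6 = 539 * 343 / 3.6 = 51350

51350 kW


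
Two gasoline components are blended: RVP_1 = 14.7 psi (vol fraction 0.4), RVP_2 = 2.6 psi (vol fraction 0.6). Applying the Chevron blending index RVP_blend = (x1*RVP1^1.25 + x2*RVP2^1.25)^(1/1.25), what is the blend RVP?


Chevron index: RVP_blend = (sum xi*RVPi^1.25)^(1/1.25)
RVP^1.25 terms: 0.4 * 14.7^1.25 + 0.6 * 2.6^1.25 = 13.4944
RVP_blend = 13.4944^(1/1.25) = 8.019

8.019 psi


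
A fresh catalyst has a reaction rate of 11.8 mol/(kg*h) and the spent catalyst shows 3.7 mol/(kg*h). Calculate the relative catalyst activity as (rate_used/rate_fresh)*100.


Activity (%) = (rate_used / rate_fresh) * 100
rate_used = 3.7, rate_fresh = 11.8
= (3.7 / 11.8) * 100
= 0.3136 * 100 = 31.36

31.36 %


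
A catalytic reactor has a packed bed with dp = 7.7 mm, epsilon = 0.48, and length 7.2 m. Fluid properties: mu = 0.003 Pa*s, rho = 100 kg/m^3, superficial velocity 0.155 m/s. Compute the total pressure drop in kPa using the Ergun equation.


dp = 7.7 mm = 0.0077 m
Viscous term = 150*0.003*0.155*(1-0.48)^2 / (0.0077^2*0.48^3) = 2876.38
Inertial term = 1.75*100*0.155^2*(1-0.48) / (0.0077*0.48^3) = 2567.38
dP/L = 2876.38 + 2567.38 = 5443.76 Pa/m
dP = 5443.76 * 7.2 / 1000 = 39.20 kPa

39.20 kPa


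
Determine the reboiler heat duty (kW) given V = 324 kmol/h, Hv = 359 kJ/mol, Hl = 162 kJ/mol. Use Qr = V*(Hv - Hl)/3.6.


Qr = 324 * (359 - 162) / 3.6 = 324 * 197 / 3.6 = 17730

17730 kW


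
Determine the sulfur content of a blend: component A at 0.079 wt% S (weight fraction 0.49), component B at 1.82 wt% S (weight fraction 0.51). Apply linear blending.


Linear sulfur blending: S_blend = x1*S1 + x2*S2
Contribution 1: 0.49 * 0.079 = 0.03871 wt%
Contribution 2: 0.51 * 1.82 = 0.9282 wt%
S_blend = 0.03871 + 0.9282 = 0.96691

0.96691 wt%


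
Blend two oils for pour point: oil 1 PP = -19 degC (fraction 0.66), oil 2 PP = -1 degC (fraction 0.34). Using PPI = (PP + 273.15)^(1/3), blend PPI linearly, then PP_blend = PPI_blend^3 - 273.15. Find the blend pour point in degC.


PPI_1 = (-19 + 273.15)^(1/3) = 6.334272
PPI_2 = (-1 + 273.15)^(1/3) = 6.480414
PPI_blend = 0.66 * 6.334272 + 0.34 * 6.480414 = 6.38396
PP_blend = 6.38396^3 - 273.15 = 260.1779 - 273.15 = -12.97

-12.97 degC


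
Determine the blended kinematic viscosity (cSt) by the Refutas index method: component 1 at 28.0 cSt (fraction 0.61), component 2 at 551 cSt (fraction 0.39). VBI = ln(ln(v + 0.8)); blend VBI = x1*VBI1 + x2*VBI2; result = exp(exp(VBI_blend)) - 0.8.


Refutas method: VBN_i = 14.534*ln(ln(visc_i + 0.8)) + 10.975, blended linearly by mass fraction; since VBN is linear in VBI_i = ln(ln(visc_i + 0.8)) and the fractions sum to 1, blend VBI directly: visc = exp(exp(VBI_blend)) - 0.8
VBI_1 = ln(ln(28.0 + 0.8)) = 1.21205
VBI_2 = ln(ln(551 + 0.8)) = 1.84264
VBI_blend = 0.61 * 1.21205 + 0.39 * 1.84264 = 1.45798
visc_blend = exp(exp(1.45798)) - 0.8 = 72.70

72.70 cSt


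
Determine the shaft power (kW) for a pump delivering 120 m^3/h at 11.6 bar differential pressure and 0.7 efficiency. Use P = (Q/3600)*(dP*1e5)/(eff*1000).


Q = 120 / 3600 = 0.0333333 m^3/s
P = 0.0333333 * (11.6 * 1e5) / 0.7 / 1000 = 55.24

55.24 kW


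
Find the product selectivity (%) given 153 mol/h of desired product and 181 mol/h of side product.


Selectivity = desired / (desired + undesired) * 100
Total products = 153 + 181 = 334 mol/h
S = 153 / 334 * 100
= 0.4581 * 100
= 45.81 %

45.81 %


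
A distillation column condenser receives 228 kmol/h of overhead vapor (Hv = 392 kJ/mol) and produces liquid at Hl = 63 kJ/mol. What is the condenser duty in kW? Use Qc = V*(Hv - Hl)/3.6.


Qc = 228 * (392 - 63) / 3.6 = 228 * 329 / 3.6 = 20840

20840 kW


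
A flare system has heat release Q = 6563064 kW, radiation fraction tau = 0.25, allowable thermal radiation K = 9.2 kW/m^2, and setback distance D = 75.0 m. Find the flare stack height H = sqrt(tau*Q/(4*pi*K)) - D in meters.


tau*Q/(4*pi*K) = 0.25 * 6563064 / (4 * pi * 9.2) = 14192.2
sqrt(14192.2) = 119.131
H = 119.131 - 75.0 = 44.13

44.13 m


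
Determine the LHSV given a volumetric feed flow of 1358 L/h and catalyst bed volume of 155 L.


LHSV = volumetric feed rate / catalyst volume
= 1358 L/h / 155 L
= 8.761 h^-1

8.761 h^-1


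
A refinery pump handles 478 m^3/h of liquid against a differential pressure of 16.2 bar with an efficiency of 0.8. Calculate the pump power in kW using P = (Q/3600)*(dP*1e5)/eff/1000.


Q = 478 / 3600 = 0.132778 m^3/s
P = 0.132778 * (16.2 * 1e5) / 0.8 / 1000 = 268.9

268.9 kW


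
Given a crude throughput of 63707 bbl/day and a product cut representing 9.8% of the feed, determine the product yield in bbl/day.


Crude throughput = 63707 bbl/day
Fraction yield = 9.8%
yield = throughput * fraction / 100
yield = 63707 * 9.8 / 100 = 6243.286

6243.286 bbl/day


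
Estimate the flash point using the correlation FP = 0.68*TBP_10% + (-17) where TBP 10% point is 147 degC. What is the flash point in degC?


FP = 0.68 * 147 + (-17) = 82.96

82.96 degC


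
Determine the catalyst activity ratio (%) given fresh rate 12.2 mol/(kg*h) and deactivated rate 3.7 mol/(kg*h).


Activity (%) = (rate_used / rate_fresh) * 100
rate_used = 3.7, rate_fresh = 12.2
= (3.7 / 12.2) * 100
= 0.3033 * 100 = 30.33

30.33 %


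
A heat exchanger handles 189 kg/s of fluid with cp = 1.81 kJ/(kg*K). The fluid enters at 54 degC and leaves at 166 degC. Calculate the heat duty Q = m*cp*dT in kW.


Q = m_dot * cp * delta_T
delta_T = 166 - 54 = 112 K
Q = 189 * 1.81 * 112
= 342.09 * 112
= 38314.08 kW

38314.08 kW


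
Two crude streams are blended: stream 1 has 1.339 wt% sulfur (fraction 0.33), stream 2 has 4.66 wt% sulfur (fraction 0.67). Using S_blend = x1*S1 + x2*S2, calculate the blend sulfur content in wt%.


Linear sulfur blending: S_blend = x1*S1 + x2*S2
Contribution 1: 0.33 * 1.339 = 0.44187 wt%
Contribution 2: 0.67 * 4.66 = 3.1222 wt%
S_blend = 0.44187 + 3.1222 = 3.56407

3.56407 wt%


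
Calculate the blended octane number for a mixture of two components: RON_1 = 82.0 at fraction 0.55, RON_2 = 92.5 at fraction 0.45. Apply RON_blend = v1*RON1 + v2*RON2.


Linear blending: RON_blend = sum(vi * RONi)
Contribution 1: 0.55 * 82.0 = 45.1
Contribution 2: 0.45 * 92.5 = 41.625
RON_blend = 45.1 + 41.625 = 86.725

86.725


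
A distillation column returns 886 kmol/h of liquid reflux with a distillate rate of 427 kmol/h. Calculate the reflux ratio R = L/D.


Reflux ratio definition: R = L / D (liquid returned / distillate withdrawn)
L = 886 kmol/h, D = 427 kmol/h
R = 886 / 427 = 2.075

2.075
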